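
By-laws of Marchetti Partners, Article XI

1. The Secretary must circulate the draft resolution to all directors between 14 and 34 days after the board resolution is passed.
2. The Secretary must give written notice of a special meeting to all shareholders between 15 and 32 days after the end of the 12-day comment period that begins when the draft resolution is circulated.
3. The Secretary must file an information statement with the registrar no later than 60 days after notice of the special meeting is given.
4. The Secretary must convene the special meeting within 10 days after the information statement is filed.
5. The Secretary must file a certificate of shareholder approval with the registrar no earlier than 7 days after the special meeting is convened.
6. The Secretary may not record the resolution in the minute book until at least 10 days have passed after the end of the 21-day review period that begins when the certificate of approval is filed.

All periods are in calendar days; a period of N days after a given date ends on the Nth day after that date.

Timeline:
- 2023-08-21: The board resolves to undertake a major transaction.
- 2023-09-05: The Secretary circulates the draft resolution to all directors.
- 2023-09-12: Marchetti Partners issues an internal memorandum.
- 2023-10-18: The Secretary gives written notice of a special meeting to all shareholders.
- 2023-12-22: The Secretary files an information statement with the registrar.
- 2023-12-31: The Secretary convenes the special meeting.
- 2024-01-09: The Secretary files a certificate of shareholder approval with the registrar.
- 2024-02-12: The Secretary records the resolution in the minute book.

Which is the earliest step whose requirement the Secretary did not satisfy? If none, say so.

Step 1 — 14 and 34 days from 2023-08-21 (when the board resolution is passed) are 2023-09-04 and 2023-09-24 respectively; done 2023-09-05 — within the window.
Step 2 — 15 and 32 days from 2023-09-17 (end of the 12-day comment period, which began when the draft resolution is circulated on 2023-09-05) are 2023-10-02 and 2023-10-19 respectively; done 2023-10-18 — within the window.
Step 3 — counting 60 days from 2023-10-18 (when notice of the special meeting is given) gives a deadline of 2023-12-17; 2023-12-22 misses that deadline by 5 days.

Step 3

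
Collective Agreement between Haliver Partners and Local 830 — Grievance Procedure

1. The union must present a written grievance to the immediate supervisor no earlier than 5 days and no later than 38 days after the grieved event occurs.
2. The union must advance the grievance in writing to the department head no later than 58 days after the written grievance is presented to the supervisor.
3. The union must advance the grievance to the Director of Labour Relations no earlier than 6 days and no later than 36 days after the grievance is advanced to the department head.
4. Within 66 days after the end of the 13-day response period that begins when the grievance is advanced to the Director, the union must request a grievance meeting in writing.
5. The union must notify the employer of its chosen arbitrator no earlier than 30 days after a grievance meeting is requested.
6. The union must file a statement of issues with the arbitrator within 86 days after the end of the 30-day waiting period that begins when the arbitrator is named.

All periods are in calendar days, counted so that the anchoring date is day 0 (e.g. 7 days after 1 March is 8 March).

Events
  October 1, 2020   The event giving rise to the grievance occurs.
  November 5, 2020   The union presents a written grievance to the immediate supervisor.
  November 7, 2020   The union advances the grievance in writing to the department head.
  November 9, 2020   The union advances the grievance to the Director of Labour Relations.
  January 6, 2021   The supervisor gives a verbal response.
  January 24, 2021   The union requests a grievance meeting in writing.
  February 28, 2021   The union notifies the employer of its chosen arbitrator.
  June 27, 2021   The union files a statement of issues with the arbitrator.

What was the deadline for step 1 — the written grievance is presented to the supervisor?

Step 1 runs from October 1, 2020, when the grieved event occurs. The window is 5–38 days after October 1, 2020; it closes on November 8, 2020.

November 8, 2020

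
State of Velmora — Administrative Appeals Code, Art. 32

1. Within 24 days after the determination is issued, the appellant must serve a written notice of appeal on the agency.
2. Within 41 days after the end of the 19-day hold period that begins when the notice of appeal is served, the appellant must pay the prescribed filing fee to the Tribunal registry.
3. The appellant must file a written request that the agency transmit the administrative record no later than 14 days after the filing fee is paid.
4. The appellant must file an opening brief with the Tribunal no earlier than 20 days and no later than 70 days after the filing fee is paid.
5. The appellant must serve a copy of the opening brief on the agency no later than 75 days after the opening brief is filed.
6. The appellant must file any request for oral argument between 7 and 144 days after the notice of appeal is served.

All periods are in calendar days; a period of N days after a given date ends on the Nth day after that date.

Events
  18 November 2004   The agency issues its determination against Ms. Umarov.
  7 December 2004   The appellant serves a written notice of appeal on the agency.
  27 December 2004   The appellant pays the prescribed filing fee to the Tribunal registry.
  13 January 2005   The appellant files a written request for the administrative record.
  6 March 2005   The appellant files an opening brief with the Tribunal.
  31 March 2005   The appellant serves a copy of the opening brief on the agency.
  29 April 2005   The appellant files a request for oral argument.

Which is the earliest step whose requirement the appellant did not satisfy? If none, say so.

Step 1: 24 days after 18 November 2004 (when the determination is issued) is 12 December 2004; completed 7 December 2004, before the deadline.
Step 2: 41 days after 26 December 2004 (end of the 19-day hold period, which began when the notice of appeal is served on 7 December 2004) is 5 February 2005; done 27 December 2004 — timely.
Step 3: 14 days after 27 December 2004 (when the filing fee is paid) is 10 January 2005; 13 January 2005 misses that deadline by 3 days.
The procedure was therefore not followed at step 3.

Step 3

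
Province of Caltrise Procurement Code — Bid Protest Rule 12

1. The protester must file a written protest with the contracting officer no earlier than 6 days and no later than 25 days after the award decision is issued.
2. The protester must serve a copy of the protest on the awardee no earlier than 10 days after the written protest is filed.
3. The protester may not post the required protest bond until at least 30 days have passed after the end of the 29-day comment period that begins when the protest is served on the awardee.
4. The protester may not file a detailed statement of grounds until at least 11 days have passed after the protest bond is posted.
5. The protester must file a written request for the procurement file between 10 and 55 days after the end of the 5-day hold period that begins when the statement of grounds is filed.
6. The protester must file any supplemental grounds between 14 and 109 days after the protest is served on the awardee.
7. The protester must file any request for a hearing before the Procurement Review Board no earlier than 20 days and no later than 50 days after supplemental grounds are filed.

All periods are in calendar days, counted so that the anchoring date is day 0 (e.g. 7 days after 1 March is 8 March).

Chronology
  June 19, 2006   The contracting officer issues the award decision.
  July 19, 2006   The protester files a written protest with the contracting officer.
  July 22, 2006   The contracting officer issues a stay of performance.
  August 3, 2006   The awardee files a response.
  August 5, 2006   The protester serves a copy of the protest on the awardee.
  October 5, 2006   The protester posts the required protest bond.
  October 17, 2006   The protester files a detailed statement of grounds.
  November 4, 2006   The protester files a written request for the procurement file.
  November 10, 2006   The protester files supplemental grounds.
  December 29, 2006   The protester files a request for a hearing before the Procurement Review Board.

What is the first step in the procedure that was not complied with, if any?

Step 1: the window is 6–25 days after June 19, 2006 (when the award decision is issued), so June 25, 2006 through July 14, 2006; done July 19, 2006 — 5 days after the window closed.

Step 1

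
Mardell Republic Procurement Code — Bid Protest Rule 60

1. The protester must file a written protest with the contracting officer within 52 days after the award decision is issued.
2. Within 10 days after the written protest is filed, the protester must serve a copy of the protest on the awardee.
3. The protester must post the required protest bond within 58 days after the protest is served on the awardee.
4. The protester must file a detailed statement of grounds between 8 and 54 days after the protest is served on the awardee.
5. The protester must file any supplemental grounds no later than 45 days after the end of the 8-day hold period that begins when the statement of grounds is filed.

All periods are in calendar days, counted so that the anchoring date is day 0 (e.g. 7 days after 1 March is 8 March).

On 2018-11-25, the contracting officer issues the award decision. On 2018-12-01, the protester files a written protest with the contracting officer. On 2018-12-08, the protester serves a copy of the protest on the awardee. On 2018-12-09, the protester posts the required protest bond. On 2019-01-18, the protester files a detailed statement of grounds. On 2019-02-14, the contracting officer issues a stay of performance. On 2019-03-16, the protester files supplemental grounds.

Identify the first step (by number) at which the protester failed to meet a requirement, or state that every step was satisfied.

Step 5

(1) due by 2018-11-25 + 52 days = 2019-01-16; completed 2018-12-01, before the deadline.
(2) due by 2018-12-01 + 10 days = 2018-12-11; done 2018-12-08 — timely.
(3) due by 2018-12-08 + 58 days = 2019-02-04; 2018-12-09 is within that limit.
(4) the permitted window runs from 2018-12-08 + 8 = 2018-12-16 to 2018-12-08 + 54 = 2019-01-31; done 2019-01-18, which is between those dates.
(5) due by 2019-01-26 + 45 days = 2019-03-12; not done until 2019-03-16, 4 days after the deadline.
The analysis stops there.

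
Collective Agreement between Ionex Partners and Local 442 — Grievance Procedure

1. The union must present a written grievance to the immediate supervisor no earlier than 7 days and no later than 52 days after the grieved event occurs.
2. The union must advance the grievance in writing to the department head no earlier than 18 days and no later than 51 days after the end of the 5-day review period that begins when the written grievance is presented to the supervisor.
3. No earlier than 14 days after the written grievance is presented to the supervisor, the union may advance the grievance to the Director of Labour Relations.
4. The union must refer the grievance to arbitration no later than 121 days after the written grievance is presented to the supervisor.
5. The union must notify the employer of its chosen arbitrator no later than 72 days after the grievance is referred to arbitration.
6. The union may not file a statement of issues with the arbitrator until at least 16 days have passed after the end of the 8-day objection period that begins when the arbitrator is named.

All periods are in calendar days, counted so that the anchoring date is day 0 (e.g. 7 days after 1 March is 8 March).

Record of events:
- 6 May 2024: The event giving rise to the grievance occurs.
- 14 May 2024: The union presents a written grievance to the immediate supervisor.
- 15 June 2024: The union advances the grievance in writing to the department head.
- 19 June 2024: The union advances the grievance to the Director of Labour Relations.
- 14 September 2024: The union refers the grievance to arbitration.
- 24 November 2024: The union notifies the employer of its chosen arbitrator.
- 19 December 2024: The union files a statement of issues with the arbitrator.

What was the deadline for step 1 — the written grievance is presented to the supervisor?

27 June 2024

Step 1 runs from 6 May 2024, when the grieved event occurs. The window is 7–52 days after 6 May 2024; it closes on 27 June 2024.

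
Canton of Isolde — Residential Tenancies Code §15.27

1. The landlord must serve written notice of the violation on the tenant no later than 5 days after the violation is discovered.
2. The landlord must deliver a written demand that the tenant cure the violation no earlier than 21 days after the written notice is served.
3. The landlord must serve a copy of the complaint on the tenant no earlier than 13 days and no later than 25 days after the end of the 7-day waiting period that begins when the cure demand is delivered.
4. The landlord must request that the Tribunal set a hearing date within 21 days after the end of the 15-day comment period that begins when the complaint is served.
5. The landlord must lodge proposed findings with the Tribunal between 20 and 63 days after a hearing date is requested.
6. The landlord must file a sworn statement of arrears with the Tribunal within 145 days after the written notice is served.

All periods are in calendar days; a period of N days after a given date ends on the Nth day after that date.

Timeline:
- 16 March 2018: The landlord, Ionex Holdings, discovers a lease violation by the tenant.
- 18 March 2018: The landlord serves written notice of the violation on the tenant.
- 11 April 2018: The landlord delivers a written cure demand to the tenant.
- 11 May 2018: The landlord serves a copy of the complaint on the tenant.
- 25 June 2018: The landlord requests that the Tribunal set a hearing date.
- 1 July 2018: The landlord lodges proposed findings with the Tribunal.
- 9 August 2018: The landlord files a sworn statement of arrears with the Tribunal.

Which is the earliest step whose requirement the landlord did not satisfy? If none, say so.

Step 4

(1) due by 16 March 2018 + 5 days = 21 March 2018; completed 18 March 2018, before the deadline.
(2) permitted from 18 March 2018 + 21 days = 8 April 2018 onward; 11 April 2018 is on or after that date.
(3) the permitted window runs from 18 April 2018 + 13 = 1 May 2018 to 18 April 2018 + 25 = 13 May 2018; 11 May 2018 falls inside that range.
(4) due by 26 May 2018 + 21 days = 16 June 2018; 25 June 2018 misses that deadline by 9 days.
The procedure was therefore not followed at step 4.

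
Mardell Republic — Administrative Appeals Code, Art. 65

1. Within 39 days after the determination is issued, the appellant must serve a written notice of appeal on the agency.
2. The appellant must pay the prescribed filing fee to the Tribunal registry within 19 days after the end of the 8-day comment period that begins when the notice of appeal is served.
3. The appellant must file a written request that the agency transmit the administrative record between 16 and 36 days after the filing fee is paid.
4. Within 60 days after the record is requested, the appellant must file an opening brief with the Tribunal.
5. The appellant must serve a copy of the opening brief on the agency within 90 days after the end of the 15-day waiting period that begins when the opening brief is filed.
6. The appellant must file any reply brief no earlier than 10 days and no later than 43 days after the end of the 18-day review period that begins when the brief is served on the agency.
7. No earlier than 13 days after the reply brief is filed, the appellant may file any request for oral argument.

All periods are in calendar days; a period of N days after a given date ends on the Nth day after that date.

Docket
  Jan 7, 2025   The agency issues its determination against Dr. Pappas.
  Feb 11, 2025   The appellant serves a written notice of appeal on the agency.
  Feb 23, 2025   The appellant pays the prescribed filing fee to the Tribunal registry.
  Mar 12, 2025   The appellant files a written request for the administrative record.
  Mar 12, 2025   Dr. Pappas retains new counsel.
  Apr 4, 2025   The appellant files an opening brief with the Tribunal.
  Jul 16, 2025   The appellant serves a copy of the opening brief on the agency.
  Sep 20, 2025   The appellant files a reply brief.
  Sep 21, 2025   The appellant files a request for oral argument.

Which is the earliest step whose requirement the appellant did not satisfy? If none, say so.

Step 6

Step 1 — counting 39 days from Jan 7, 2025 (when the determination is issued) gives a deadline of Feb 15, 2025; done Feb 11, 2025 — timely.
Step 2 — counting 19 days from Feb 19, 2025 (end of the 8-day comment period, which began when the notice of appeal is served on Feb 11, 2025) gives a deadline of Mar 10, 2025; completed Feb 23, 2025, before the deadline.
Step 3 — 16 and 36 days from Feb 23, 2025 (when the filing fee is paid) are Mar 11, 2025 and Mar 31, 2025 respectively; done Mar 12, 2025 — within the window.
Step 4 — counting 60 days from Mar 12, 2025 (when the record is requested) gives a deadline of May 11, 2025; completed Apr 4, 2025, before the deadline.
Step 5 — counting 90 days from Apr 19, 2025 (end of the 15-day waiting period, which began when the opening brief is filed on Apr 4, 2025) gives a deadline of Jul 18, 2025; Jul 16, 2025 is within that limit.
Step 6 — 10 and 43 days from Aug 3, 2025 (end of the 18-day review period, which began when the brief is served on the agency on Jul 16, 2025) are Aug 13, 2025 and Sep 15, 2025 respectively; Sep 20, 2025 is 5 days past the end of the window.
Later steps need not be reached.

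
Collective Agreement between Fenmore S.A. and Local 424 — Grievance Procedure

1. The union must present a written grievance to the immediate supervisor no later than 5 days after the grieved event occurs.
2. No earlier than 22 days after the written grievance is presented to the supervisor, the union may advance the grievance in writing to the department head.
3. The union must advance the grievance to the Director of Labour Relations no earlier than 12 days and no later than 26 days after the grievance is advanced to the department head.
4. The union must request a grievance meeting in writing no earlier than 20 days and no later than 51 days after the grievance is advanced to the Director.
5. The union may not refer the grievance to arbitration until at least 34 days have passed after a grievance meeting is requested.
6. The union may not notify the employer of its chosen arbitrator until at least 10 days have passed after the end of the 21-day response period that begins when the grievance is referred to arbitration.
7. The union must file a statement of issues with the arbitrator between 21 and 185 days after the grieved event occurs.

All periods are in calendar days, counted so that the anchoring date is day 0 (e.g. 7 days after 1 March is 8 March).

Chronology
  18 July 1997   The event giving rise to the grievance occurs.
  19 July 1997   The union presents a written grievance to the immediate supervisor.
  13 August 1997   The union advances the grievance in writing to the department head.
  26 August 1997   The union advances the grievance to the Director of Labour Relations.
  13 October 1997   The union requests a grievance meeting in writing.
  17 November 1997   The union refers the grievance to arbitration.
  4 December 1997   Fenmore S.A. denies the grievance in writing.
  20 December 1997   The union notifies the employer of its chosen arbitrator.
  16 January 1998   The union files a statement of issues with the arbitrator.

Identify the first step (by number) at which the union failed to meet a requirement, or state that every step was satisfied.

Step 1 — counting 5 days from 18 July 1997 (when the grieved event occurs) gives a deadline of 23 July 1997; 19 July 1997 is within that limit.
Step 2 — must wait 22 days from 19 July 1997 (when the written grievance is presented to the supervisor), so not before 10 August 1997; done 13 August 1997 — permitted.
Step 3 — 12 and 26 days from 13 August 1997 (when the grievance is advanced to the department head) are 25 August 1997 and 8 September 1997 respectively; 26 August 1997 falls inside that range.
Step 4 — 20 and 51 days from 26 August 1997 (when the grievance is advanced to the Director) are 15 September 1997 and 16 October 1997 respectively; 13 October 1997 falls inside that range.
Step 5 — must wait 34 days from 13 October 1997 (when a grievance meeting is requested), so not before 16 November 1997; done 17 November 1997, after the minimum wait.
Step 6 — must wait 10 days from 8 December 1997 (end of the 21-day response period, which began when the grievance is referred to arbitration on 17 November 1997), so not before 18 December 1997; done 20 December 1997 — permitted.
Step 7 — 21 and 185 days from 18 July 1997 (when the grieved event occurs) are 8 August 1997 and 19 January 1998 respectively; done 16 January 1998 — within the window.

None — every step was satisfied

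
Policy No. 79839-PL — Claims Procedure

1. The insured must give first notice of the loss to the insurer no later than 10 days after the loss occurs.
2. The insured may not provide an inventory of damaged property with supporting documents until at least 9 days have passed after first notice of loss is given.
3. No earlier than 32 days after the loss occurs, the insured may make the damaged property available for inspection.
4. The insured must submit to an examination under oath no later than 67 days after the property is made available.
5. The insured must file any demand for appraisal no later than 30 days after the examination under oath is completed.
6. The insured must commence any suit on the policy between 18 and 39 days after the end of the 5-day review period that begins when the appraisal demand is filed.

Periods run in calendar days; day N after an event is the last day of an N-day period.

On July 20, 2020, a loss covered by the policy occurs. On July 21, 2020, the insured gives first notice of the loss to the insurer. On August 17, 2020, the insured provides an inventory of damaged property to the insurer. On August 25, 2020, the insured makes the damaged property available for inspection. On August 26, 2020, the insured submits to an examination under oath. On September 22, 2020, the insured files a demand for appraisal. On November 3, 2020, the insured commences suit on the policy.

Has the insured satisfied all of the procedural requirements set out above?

Yes

Step 1 — counting 10 days from July 20, 2020 (when the loss occurs) gives a deadline of July 30, 2020; completed July 21, 2020, before the deadline.
Step 2 — must wait 9 days from July 21, 2020 (when first notice of loss is given), so not before July 30, 2020; August 17, 2020 is on or after that date.
Step 3 — must wait 32 days from July 20, 2020 (when the loss occurs), so not before August 21, 2020; done August 25, 2020, after the minimum wait.
Step 4 — counting 67 days from August 25, 2020 (when the property is made available) gives a deadline of October 31, 2020; done August 26, 2020 — timely.
Step 5 — counting 30 days from August 26, 2020 (when the examination under oath is completed) gives a deadline of September 25, 2020; done September 22, 2020 — timely.
Step 6 — 18 and 39 days from September 27, 2020 (end of the 5-day review period, which began when the appraisal demand is filed on September 22, 2020) are October 15, 2020 and November 5, 2020 respectively; done November 3, 2020 — within the window.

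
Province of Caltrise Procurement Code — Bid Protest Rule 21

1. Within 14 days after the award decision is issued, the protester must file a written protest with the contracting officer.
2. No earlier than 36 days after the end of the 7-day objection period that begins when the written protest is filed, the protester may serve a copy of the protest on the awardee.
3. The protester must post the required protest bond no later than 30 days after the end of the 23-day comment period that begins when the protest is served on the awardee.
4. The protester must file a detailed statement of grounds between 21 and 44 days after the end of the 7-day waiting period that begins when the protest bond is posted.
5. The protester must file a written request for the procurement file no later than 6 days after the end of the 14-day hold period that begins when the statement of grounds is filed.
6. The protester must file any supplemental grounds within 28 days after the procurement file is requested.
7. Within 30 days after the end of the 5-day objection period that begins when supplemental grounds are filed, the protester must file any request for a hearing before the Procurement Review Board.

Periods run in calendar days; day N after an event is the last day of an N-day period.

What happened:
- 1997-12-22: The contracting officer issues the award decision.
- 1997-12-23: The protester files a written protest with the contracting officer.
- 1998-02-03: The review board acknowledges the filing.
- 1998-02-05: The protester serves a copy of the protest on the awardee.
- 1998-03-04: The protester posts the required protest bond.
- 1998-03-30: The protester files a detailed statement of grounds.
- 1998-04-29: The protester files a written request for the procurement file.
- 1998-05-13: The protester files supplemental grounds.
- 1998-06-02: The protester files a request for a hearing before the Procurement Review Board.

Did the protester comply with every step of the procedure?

Step 1 — counting 14 days from 1997-12-22 (when the award decision is issued) gives a deadline of 1998-01-05; completed 1997-12-23, before the deadline.
Step 2 — must wait 36 days from 1997-12-30 (end of the 7-day objection period, which began when the written protest is filed on 1997-12-23), so not before 1998-02-04; done 1998-02-05 — permitted.
Step 3 — counting 30 days from 1998-02-28 (end of the 23-day comment period, which began when the protest is served on the awardee on 1998-02-05) gives a deadline of 1998-03-30; done 1998-03-04 — timely.
Step 4 — 21 and 44 days from 1998-03-11 (end of the 7-day waiting period, which began when the protest bond is posted on 1998-03-04) are 1998-04-01 and 1998-04-24 respectively; done 1998-03-30 — 2 days before the window opened.

No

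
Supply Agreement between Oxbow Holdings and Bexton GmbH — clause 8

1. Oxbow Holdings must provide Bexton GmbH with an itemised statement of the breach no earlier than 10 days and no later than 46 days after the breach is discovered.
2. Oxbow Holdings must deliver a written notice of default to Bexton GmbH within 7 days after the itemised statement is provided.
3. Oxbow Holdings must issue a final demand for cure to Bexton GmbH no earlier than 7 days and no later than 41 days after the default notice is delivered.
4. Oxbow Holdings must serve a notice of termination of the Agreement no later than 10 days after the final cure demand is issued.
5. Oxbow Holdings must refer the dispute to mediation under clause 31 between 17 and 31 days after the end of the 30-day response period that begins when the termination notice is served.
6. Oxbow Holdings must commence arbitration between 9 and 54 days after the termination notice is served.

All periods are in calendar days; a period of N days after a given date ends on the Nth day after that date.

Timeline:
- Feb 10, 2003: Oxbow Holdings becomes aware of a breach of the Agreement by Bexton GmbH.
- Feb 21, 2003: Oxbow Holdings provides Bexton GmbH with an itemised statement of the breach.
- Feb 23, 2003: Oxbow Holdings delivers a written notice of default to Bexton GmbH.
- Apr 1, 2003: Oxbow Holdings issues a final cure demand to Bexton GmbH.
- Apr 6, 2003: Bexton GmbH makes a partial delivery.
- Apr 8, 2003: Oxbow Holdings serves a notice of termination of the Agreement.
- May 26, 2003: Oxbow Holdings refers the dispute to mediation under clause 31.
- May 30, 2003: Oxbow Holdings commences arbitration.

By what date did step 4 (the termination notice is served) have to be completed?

Apr 11, 2003

Step 4 runs from Apr 1, 2003, when the final cure demand is issued. 10 days after Apr 1, 2003 is Apr 11, 2003.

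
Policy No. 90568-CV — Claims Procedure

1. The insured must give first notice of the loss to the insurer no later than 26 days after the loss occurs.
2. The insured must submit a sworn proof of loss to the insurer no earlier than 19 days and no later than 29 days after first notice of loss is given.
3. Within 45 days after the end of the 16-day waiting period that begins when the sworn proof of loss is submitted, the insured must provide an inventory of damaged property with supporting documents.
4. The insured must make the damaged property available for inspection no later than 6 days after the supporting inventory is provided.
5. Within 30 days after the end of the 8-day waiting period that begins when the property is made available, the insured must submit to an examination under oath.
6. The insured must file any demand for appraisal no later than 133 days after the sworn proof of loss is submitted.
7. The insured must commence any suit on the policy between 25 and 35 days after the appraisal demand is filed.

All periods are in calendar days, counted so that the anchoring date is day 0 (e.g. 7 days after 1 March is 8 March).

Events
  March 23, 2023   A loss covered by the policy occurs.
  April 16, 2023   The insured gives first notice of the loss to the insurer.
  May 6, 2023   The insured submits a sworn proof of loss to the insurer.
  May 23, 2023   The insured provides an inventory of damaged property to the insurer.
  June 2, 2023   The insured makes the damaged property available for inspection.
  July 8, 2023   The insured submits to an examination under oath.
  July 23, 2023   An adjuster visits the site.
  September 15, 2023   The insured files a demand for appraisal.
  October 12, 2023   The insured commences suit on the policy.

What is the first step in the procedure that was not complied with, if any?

Step 4

Step 1: 26 days after March 23, 2023 (when the loss occurs) is April 18, 2023; April 16, 2023 is within that limit.
Step 2: the window is 19–29 days after April 16, 2023 (when first notice of loss is given), so May 5, 2023 through May 15, 2023; done May 6, 2023, which is between those dates.
Step 3: 45 days after May 22, 2023 (end of the 16-day waiting period, which began when the sworn proof of loss is submitted on May 6, 2023) is July 6, 2023; done May 23, 2023 — timely.
Step 4: 6 days after May 23, 2023 (when the supporting inventory is provided) is May 29, 2023; not done until June 2, 2023, 4 days after the deadline.
Later steps need not be reached.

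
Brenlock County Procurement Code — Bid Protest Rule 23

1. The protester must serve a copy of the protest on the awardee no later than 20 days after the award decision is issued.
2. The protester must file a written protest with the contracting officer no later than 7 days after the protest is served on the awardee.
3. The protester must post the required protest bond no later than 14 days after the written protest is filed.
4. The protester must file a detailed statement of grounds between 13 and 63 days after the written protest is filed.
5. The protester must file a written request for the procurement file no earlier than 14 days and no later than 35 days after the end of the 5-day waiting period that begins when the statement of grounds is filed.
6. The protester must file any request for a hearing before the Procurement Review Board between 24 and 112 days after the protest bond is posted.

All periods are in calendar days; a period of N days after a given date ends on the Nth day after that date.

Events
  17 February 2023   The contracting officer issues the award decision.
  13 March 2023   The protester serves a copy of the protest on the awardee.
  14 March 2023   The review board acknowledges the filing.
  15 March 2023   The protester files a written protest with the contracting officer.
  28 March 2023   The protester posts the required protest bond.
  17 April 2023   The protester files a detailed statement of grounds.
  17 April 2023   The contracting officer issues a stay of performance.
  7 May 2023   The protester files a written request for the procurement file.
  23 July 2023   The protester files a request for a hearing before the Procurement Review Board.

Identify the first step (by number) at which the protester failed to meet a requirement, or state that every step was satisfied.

Step 1

(1) due by 17 February 2023 + 20 days = 9 March 2023; not done until 13 March 2023, 4 days after the deadline.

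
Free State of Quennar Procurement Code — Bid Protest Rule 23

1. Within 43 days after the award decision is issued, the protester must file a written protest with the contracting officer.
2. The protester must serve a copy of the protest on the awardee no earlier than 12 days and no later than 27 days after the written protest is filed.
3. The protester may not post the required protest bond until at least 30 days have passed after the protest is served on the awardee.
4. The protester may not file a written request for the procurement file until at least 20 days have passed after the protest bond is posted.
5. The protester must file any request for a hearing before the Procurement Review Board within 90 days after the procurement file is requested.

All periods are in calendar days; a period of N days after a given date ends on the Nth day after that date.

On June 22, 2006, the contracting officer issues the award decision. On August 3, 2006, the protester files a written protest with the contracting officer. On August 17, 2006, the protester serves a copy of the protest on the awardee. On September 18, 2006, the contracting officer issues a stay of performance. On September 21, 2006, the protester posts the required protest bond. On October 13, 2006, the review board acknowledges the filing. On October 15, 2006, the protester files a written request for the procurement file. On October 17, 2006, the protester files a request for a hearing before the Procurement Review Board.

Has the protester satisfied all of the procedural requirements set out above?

Step 1: 43 days after June 22, 2006 (when the award decision is issued) is August 4, 2006; completed August 3, 2006, before the deadline.
Step 2: the window is 12–27 days after August 3, 2006 (when the written protest is filed), so August 15, 2006 through August 30, 2006; done August 17, 2006 — within the window.
Step 3: the earliest permitted date is 30 days after August 17, 2006 (when the protest is served on the awardee), i.e. September 16, 2006; done September 21, 2006, after the minimum wait.
Step 4: the earliest permitted date is 20 days after September 21, 2006 (when the protest bond is posted), i.e. October 11, 2006; done October 15, 2006 — permitted.
Step 5: 90 days after October 15, 2006 (when the procurement file is requested) is January 13, 2007; done October 17, 2006 — timely.

Yes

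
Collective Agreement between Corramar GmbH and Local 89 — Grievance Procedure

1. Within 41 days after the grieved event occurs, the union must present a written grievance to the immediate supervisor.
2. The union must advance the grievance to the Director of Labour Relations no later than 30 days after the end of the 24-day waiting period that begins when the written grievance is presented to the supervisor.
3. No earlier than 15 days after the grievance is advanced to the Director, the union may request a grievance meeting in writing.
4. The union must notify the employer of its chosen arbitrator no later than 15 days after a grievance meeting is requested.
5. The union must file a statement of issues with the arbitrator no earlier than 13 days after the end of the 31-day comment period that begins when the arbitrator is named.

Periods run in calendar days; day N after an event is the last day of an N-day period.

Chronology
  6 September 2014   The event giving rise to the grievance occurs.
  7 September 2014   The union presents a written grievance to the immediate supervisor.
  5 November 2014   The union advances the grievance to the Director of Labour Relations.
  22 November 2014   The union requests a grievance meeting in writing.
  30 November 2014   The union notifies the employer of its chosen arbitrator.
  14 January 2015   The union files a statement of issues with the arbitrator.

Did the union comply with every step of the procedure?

(1) due by 6 September 2014 + 41 days = 17 October 2014; done 7 September 2014 — timely.
(2) due by 1 October 2014 + 30 days = 31 October 2014; 5 November 2014 misses that deadline by 5 days.

No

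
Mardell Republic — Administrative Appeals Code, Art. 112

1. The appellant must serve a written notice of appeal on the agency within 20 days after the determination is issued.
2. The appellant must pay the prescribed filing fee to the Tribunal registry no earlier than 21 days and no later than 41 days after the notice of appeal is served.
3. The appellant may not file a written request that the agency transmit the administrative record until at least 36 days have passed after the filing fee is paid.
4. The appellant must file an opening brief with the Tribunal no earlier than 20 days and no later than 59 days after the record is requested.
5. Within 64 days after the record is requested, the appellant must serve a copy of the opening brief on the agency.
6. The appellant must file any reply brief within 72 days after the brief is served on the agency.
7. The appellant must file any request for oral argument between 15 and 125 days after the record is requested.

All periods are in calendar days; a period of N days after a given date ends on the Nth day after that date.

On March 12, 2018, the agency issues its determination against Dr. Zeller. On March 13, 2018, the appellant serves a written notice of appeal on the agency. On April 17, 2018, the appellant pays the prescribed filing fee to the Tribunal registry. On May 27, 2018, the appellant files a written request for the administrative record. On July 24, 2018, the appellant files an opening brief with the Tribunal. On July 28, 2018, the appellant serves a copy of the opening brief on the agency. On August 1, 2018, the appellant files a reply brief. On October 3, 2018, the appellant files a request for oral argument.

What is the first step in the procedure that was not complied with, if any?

Step 1 — counting 20 days from March 12, 2018 (when the determination is issued) gives a deadline of April 1, 2018; done March 13, 2018 — timely.
Step 2 — 21 and 41 days from March 13, 2018 (when the notice of appeal is served) are April 3, 2018 and April 23, 2018 respectively; April 17, 2018 falls inside that range.
Step 3 — must wait 36 days from April 17, 2018 (when the filing fee is paid), so not before May 23, 2018; May 27, 2018 is on or after that date.
Step 4 — 20 and 59 days from May 27, 2018 (when the record is requested) are June 16, 2018 and July 25, 2018 respectively; July 24, 2018 falls inside that range.
Step 5 — counting 64 days from May 27, 2018 (when the record is requested) gives a deadline of July 30, 2018; completed July 28, 2018, before the deadline.
Step 6 — counting 72 days from July 28, 2018 (when the brief is served on the agency) gives a deadline of October 8, 2018; August 1, 2018 is within that limit.
Step 7 — 15 and 125 days from May 27, 2018 (when the record is requested) are June 11, 2018 and September 29, 2018 respectively; done October 3, 2018 — 4 days after the window closed.
That is the first point of non-compliance.

Step 7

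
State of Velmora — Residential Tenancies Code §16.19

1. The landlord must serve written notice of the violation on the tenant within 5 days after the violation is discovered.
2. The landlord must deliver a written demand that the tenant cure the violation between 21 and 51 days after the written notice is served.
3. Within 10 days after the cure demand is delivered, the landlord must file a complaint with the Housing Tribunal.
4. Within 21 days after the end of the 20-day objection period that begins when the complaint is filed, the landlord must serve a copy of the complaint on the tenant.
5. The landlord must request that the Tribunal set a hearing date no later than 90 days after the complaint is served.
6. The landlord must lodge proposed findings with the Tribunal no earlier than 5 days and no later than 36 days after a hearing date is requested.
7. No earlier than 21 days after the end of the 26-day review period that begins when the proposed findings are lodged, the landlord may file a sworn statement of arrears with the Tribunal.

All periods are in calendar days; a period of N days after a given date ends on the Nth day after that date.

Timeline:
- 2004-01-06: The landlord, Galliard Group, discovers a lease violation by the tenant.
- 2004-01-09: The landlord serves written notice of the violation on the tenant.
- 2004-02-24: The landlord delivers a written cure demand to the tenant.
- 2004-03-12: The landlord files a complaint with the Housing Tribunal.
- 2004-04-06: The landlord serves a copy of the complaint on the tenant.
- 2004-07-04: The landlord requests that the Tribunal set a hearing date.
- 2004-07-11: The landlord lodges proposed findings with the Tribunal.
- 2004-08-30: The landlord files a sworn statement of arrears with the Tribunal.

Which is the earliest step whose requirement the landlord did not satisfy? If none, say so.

Step 3

Step 1: 5 days after 2004-01-06 (when the violation is discovered) is 2004-01-11; 2004-01-09 is within that limit.
Step 2: the window is 21–51 days after 2004-01-09 (when the written notice is served), so 2004-01-30 through 2004-02-29; done 2004-02-24 — within the window.
Step 3: 10 days after 2004-02-24 (when the cure demand is delivered) is 2004-03-05; 2004-03-12 misses that deadline by 7 days.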